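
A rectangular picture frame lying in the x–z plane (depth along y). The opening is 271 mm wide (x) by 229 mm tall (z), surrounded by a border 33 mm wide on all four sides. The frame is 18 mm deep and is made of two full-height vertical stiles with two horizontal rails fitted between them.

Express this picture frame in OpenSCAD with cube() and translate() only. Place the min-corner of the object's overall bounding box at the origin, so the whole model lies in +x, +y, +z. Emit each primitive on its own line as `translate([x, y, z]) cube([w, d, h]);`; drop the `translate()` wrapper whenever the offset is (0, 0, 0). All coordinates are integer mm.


cube([33, 18, 295]);
translate([304, 0, 0]) cube([33, 18, 295]);
translate([33, 0, 0]) cube([271, 18, 33]);
translate([33, 0, 262]) cube([271, 18, 33]);


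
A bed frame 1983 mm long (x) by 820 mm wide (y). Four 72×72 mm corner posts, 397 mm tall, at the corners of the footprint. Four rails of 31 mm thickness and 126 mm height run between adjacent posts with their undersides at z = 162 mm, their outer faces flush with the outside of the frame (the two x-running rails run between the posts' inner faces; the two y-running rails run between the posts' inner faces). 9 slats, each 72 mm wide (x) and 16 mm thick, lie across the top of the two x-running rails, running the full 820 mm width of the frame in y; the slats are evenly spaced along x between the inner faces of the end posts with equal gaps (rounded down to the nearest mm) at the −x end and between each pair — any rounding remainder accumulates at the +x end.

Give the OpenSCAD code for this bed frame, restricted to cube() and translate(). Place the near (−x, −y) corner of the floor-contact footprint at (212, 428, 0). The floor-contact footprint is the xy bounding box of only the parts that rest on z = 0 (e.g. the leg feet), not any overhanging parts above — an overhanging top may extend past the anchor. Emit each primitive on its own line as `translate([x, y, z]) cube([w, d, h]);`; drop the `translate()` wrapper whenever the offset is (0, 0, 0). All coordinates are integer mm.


translate([212, 428, 0]) cube([72, 72, 397]);
translate([212, 1176, 0]) cube([72, 72, 397]);
translate([2123, 428, 0]) cube([72, 72, 397]);
translate([2123, 1176, 0]) cube([72, 72, 397]);
translate([284, 428, 162]) cube([1839, 31, 126]);
translate([284, 1217, 162]) cube([1839, 31, 126]);
translate([212, 500, 162]) cube([31, 676, 126]);
translate([2164, 500, 162]) cube([31, 676, 126]);
translate([403, 428, 288]) cube([72, 820, 16]);
translate([594, 428, 288]) cube([72, 820, 16]);
translate([785, 428, 288]) cube([72, 820, 16]);
translate([976, 428, 288]) cube([72, 820, 16]);
translate([1167, 428, 288]) cube([72, 820, 16]);
translate([1358, 428, 288]) cube([72, 820, 16]);
translate([1549, 428, 288]) cube([72, 820, 16]);
translate([1740, 428, 288]) cube([72, 820, 16]);
translate([1931, 428, 288]) cube([72, 820, 16]);


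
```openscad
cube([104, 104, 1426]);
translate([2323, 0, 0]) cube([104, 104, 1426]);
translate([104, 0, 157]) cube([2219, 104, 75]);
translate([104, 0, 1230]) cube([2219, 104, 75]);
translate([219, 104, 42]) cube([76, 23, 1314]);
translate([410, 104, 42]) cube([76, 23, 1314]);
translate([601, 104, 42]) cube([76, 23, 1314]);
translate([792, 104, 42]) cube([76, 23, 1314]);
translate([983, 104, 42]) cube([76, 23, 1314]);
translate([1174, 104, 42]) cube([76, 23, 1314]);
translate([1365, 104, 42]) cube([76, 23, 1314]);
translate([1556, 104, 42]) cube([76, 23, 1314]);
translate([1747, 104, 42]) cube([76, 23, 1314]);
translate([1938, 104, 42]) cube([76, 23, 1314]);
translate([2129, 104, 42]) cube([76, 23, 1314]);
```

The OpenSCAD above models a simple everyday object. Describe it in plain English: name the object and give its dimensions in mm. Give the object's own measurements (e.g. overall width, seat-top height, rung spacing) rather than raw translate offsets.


A fence section. Two 104×104 mm posts, 1426 mm tall, stand on the floor with a clear span of 2219 mm between their inner faces. Two horizontal rails of 104×75 mm section span the gap between the posts with their undersides at z = 157 mm and z = 1230 mm, flush with the posts' −y face. 11 pickets, each 76 mm wide, 23 mm thick and 1314 mm tall, are fixed to the +y face of the rails with their bottoms at z = 42 mm, spaced across the span with a 115 mm gap after the −x post and between neighbouring pickets, with 118 mm left before the +x post.


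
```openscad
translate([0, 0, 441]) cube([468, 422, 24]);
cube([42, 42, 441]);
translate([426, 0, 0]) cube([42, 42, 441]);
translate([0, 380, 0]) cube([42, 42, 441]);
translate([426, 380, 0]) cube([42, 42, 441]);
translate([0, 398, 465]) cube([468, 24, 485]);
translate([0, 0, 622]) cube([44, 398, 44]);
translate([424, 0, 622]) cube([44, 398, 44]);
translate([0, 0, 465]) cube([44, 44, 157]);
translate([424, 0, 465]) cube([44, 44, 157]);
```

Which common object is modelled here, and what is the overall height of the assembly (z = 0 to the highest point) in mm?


A chair. The overall height is 950 mm.

A slab on four corner posts with a tall panel at the back — a chair. The seat slab sits at z = 441 with thickness 24, and the 485 mm backrest starts at the seat top, so the overall height is 441 + 24 + 485 = 950 mm.


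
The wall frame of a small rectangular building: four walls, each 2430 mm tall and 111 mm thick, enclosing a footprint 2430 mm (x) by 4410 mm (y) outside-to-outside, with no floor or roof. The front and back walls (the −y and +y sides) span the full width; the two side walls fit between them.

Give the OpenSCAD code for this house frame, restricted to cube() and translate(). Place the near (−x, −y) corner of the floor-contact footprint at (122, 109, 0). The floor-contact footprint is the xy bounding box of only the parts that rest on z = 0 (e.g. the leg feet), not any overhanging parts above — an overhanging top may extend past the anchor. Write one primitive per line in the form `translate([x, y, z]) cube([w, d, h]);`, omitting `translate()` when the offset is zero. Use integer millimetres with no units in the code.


translate([122, 109, 0]) cube([2430, 111, 2430]);
translate([122, 4408, 0]) cube([2430, 111, 2430]);
translate([122, 220, 0]) cube([111, 4188, 2430]);
translate([2441, 220, 0]) cube([111, 4188, 2430]);


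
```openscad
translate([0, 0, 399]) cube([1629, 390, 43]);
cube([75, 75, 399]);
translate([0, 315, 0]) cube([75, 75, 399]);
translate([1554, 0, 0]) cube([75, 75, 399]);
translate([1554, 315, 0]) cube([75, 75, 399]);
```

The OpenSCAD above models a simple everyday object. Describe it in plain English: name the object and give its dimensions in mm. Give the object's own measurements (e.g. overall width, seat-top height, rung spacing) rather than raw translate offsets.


A bench: a 1629×390 mm seat slab, 43 mm thick, top at z = 442 mm, on four 75×75 mm square legs flush with the seat corners and standing on z = 0.


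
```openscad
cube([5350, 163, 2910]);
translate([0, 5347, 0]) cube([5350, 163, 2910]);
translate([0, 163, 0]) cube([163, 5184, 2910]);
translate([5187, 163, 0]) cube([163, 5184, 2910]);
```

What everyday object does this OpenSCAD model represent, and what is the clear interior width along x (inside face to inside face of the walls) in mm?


A house (or room) frame. The interior width is 5024 mm.

Four 2910 mm walls enclosing a rectangle with no floor or roof — a room or house frame. Outside width is 5350 mm and wall thickness is 163 mm, so the interior width is 5350 − 2 × 163 = 5024 mm.


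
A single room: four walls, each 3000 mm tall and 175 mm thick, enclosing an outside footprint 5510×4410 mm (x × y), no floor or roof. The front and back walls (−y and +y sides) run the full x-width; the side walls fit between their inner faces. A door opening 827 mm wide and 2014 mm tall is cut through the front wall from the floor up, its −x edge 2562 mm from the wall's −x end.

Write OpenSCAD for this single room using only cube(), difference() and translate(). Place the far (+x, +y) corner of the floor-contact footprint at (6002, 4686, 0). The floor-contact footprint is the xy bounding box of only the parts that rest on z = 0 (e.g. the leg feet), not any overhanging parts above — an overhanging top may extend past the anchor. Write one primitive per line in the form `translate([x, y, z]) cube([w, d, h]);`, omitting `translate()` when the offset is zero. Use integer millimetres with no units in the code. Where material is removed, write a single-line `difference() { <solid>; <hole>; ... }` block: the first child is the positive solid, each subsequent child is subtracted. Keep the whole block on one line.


difference() { translate([492, 276, 0]) cube([5510, 175, 3000]); translate([3054, 276, 0]) cube([827, 175, 2014]); }
translate([492, 4511, 0]) cube([5510, 175, 3000]);
translate([492, 451, 0]) cube([175, 4060, 3000]);
translate([5827, 451, 0]) cube([175, 4060, 3000]);


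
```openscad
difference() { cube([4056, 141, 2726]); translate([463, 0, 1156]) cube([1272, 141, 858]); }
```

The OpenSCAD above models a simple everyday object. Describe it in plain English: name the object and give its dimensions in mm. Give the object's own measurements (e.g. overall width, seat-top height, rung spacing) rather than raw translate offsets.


A wall 4056 mm long (x), 141 mm thick (y), 2726 mm tall, with a rectangular window opening cut through it. The opening is 1272 mm wide and 858 mm tall; its sill is at z = 1156 mm and its near (−x) edge is 463 mm from the wall's −x end. The opening passes through the full wall thickness.


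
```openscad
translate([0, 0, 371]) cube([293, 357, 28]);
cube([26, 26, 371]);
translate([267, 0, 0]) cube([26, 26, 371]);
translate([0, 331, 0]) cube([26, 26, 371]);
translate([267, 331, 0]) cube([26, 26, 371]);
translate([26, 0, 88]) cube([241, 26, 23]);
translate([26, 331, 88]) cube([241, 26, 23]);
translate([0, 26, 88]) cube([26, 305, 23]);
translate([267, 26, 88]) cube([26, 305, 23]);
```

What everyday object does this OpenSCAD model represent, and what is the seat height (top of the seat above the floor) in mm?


A stool. The seat height is 399 mm.

A 293×357×28 slab at z = 371 on four corner posts — a stool. The seat top is 371 + 28 = 399 mm.


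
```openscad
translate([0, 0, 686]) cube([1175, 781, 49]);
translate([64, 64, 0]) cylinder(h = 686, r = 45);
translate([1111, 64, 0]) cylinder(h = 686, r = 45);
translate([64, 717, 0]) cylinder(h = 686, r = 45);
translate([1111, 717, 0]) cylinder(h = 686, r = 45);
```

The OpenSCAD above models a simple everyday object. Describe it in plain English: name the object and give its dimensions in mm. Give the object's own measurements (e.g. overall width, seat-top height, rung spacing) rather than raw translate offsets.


A rectangular dining table. The top is 1175×781×49 mm with its upper surface at z = 735 mm. It stands on four round legs of 90 mm diameter, each leg's bounding box inset 19 mm from the nearest pair of top edges, running from the floor to the underside of the top.


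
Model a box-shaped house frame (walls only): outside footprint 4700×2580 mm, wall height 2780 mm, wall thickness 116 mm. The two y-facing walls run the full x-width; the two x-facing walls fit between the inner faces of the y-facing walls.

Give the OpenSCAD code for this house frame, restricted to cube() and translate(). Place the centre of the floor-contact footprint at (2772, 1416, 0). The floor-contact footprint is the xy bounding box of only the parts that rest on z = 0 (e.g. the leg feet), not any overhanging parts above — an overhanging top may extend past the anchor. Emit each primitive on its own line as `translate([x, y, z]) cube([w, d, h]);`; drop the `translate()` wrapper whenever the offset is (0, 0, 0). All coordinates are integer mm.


translate([422, 126, 0]) cube([4700, 116, 2780]);
translate([422, 2590, 0]) cube([4700, 116, 2780]);
translate([422, 242, 0]) cube([116, 2348, 2780]);
translate([5006, 242, 0]) cube([116, 2348, 2780]);


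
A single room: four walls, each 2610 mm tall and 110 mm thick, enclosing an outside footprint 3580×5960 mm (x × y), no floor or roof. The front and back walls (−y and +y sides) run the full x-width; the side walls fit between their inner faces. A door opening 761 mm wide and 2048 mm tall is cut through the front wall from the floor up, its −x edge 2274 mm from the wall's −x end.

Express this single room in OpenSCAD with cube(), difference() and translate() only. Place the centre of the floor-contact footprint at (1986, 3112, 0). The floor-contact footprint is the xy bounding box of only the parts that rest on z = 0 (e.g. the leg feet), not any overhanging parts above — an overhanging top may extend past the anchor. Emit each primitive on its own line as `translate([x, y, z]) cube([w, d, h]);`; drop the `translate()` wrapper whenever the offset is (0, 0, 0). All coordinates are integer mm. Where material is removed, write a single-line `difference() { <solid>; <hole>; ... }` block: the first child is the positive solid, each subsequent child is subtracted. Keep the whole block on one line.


difference() { translate([196, 132, 0]) cube([3580, 110, 2610]); translate([2470, 132, 0]) cube([761, 110, 2048]); }
translate([196, 5982, 0]) cube([3580, 110, 2610]);
translate([196, 242, 0]) cube([110, 5740, 2610]);
translate([3666, 242, 0]) cube([110, 5740, 2610]);


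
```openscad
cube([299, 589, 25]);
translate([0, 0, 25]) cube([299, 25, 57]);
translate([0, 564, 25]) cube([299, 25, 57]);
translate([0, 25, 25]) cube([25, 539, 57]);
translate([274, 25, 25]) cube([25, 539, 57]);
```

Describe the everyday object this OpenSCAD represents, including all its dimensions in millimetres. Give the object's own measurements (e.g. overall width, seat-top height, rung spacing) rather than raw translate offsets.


An open-topped rectangular box: outside dimensions 299×589×82 mm, with a uniform wall and base thickness of 25 mm. The base is a full 299×589 slab on the floor; four walls sit on top of the base. The front and back walls (the −y and +y sides) span the full width; the two side walls fit between them.


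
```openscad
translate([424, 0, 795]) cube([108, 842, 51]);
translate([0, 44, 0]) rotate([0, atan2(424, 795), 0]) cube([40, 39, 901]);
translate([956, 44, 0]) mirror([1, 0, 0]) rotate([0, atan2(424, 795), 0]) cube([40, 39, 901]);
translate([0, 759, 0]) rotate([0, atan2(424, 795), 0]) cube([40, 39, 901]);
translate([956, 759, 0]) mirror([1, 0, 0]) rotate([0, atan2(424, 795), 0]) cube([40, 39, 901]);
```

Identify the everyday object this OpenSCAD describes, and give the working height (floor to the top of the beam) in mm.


A sawhorse. The overall height is 846 mm.

A beam across two mirrored pairs of raked legs — a sawhorse. The beam's underside is at z = 795 (matching the legs' vertical rise in atan2(424, 795)) and the beam is 51 mm tall, so its top is at 795 + 51 = 846 mm. The raked legs top out at the beam's underside, so that is the highest point.


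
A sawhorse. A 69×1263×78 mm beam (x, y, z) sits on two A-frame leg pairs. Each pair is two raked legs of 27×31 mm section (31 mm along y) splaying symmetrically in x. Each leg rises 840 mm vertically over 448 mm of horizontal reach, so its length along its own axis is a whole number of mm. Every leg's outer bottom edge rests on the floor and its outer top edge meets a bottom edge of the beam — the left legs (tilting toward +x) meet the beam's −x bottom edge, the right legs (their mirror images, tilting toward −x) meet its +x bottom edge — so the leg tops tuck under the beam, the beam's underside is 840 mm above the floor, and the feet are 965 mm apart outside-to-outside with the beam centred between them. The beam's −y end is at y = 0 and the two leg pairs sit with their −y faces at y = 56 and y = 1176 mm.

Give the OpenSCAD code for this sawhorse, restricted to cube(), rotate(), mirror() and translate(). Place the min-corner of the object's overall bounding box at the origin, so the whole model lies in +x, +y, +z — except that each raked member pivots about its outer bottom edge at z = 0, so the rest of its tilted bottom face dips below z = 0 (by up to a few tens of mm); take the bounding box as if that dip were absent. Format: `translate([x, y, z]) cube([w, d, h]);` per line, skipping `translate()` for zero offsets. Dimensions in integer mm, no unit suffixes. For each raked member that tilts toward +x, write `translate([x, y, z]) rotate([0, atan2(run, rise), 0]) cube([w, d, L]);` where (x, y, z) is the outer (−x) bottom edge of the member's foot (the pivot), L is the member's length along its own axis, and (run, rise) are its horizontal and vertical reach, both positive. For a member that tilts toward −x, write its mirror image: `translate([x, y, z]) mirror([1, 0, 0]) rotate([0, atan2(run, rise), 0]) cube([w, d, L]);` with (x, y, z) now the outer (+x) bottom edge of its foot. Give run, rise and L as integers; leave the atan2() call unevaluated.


// leg length = √(448² + 840²) = 952
// right-leg outer foot x = 2·448 + 69 = 965
// beam min-corner = (448, 0, 840)
translate([448, 0, 840]) cube([69, 1263, 78]);
translate([0, 56, 0]) rotate([0, atan2(448, 840), 0]) cube([27, 31, 952]);
translate([965, 56, 0]) mirror([1, 0, 0]) rotate([0, atan2(448, 840), 0]) cube([27, 31, 952]);
translate([0, 1176, 0]) rotate([0, atan2(448, 840), 0]) cube([27, 31, 952]);
translate([965, 1176, 0]) mirror([1, 0, 0]) rotate([0, atan2(448, 840), 0]) cube([27, 31, 952]);


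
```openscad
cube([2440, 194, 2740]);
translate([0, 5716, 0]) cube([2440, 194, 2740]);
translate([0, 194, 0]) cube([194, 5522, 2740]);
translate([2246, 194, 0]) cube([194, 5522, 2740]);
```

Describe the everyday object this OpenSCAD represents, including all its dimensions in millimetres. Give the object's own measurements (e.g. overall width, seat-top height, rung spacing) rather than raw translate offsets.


The wall frame of a small rectangular building: four walls, each 2740 mm tall and 194 mm thick, enclosing a footprint 2440 mm (x) by 5910 mm (y) outside-to-outside, with no floor or roof. The front and back walls (the −y and +y sides) span the full width; the two side walls fit between them.


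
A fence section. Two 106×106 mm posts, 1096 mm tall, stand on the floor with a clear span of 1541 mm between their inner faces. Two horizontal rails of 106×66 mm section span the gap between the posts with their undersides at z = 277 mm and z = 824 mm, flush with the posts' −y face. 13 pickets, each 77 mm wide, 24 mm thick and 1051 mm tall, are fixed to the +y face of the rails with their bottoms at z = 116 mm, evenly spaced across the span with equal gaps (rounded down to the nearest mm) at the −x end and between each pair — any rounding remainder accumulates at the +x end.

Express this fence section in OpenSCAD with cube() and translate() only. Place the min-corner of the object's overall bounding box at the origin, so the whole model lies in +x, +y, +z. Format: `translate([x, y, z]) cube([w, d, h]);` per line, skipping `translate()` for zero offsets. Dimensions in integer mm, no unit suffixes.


cube([106, 106, 1096]);
translate([1647, 0, 0]) cube([106, 106, 1096]);
translate([106, 0, 277]) cube([1541, 106, 66]);
translate([106, 0, 824]) cube([1541, 106, 66]);
translate([144, 106, 116]) cube([77, 24, 1051]);
translate([259, 106, 116]) cube([77, 24, 1051]);
translate([374, 106, 116]) cube([77, 24, 1051]);
translate([489, 106, 116]) cube([77, 24, 1051]);
translate([604, 106, 116]) cube([77, 24, 1051]);
translate([719, 106, 116]) cube([77, 24, 1051]);
translate([834, 106, 116]) cube([77, 24, 1051]);
translate([949, 106, 116]) cube([77, 24, 1051]);
translate([1064, 106, 116]) cube([77, 24, 1051]);
translate([1179, 106, 116]) cube([77, 24, 1051]);
translate([1294, 106, 116]) cube([77, 24, 1051]);
translate([1409, 106, 116]) cube([77, 24, 1051]);
translate([1524, 106, 116]) cube([77, 24, 1051]);


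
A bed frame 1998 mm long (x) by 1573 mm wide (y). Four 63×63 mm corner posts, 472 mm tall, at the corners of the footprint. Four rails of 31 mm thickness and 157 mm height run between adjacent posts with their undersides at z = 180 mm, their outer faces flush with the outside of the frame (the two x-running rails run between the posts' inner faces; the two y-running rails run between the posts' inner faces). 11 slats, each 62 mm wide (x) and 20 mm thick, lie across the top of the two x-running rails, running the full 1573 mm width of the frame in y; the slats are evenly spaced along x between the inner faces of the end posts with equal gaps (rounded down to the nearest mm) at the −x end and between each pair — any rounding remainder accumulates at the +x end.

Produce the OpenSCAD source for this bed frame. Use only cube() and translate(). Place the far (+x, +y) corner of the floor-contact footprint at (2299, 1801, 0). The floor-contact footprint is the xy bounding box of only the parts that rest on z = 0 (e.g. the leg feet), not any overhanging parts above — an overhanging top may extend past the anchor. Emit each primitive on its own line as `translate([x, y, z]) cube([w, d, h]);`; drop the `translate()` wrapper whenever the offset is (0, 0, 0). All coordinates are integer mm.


translate([301, 228, 0]) cube([63, 63, 472]);
translate([301, 1738, 0]) cube([63, 63, 472]);
translate([2236, 228, 0]) cube([63, 63, 472]);
translate([2236, 1738, 0]) cube([63, 63, 472]);
translate([364, 228, 180]) cube([1872, 31, 157]);
translate([364, 1770, 180]) cube([1872, 31, 157]);
translate([301, 291, 180]) cube([31, 1447, 157]);
translate([2268, 291, 180]) cube([31, 1447, 157]);
translate([463, 228, 337]) cube([62, 1573, 20]);
translate([624, 228, 337]) cube([62, 1573, 20]);
translate([785, 228, 337]) cube([62, 1573, 20]);
translate([946, 228, 337]) cube([62, 1573, 20]);
translate([1107, 228, 337]) cube([62, 1573, 20]);
translate([1268, 228, 337]) cube([62, 1573, 20]);
translate([1429, 228, 337]) cube([62, 1573, 20]);
translate([1590, 228, 337]) cube([62, 1573, 20]);
translate([1751, 228, 337]) cube([62, 1573, 20]);
translate([1912, 228, 337]) cube([62, 1573, 20]);
translate([2073, 228, 337]) cube([62, 1573, 20]);


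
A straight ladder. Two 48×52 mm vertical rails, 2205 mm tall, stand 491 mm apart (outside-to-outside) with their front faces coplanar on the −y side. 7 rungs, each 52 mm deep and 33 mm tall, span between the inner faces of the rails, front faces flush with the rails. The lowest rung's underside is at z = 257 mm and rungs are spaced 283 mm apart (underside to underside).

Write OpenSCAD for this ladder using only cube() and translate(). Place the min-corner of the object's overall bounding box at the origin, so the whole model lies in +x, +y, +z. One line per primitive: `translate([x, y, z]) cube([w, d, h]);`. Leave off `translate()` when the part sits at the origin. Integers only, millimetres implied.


// rung span = 491 - 2*48 = 395
// rung[k] z = 257 + k*283
cube([48, 52, 2205]);
translate([443, 0, 0]) cube([48, 52, 2205]);
translate([48, 0, 257]) cube([395, 52, 33]);
translate([48, 0, 540]) cube([395, 52, 33]);
translate([48, 0, 823]) cube([395, 52, 33]);
translate([48, 0, 1106]) cube([395, 52, 33]);
translate([48, 0, 1389]) cube([395, 52, 33]);
translate([48, 0, 1672]) cube([395, 52, 33]);
translate([48, 0, 1955]) cube([395, 52, 33]);


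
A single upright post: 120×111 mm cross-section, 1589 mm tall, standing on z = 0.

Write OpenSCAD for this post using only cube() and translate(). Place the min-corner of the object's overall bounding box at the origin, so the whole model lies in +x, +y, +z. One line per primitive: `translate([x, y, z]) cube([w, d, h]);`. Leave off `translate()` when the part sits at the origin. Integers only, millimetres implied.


cube([120, 111, 1589]);


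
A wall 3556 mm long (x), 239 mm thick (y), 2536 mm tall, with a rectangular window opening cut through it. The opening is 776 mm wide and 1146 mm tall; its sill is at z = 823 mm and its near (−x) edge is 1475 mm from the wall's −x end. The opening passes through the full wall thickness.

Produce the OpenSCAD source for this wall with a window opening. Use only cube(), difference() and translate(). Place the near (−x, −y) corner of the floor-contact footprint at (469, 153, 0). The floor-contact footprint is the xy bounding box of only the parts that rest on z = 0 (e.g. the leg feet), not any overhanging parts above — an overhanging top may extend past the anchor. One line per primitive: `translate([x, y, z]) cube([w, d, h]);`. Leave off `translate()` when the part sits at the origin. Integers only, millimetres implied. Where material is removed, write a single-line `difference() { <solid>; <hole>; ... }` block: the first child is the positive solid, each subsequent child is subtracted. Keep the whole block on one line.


difference() { translate([469, 153, 0]) cube([3556, 239, 2536]); translate([1944, 153, 823]) cube([776, 239, 1146]); }


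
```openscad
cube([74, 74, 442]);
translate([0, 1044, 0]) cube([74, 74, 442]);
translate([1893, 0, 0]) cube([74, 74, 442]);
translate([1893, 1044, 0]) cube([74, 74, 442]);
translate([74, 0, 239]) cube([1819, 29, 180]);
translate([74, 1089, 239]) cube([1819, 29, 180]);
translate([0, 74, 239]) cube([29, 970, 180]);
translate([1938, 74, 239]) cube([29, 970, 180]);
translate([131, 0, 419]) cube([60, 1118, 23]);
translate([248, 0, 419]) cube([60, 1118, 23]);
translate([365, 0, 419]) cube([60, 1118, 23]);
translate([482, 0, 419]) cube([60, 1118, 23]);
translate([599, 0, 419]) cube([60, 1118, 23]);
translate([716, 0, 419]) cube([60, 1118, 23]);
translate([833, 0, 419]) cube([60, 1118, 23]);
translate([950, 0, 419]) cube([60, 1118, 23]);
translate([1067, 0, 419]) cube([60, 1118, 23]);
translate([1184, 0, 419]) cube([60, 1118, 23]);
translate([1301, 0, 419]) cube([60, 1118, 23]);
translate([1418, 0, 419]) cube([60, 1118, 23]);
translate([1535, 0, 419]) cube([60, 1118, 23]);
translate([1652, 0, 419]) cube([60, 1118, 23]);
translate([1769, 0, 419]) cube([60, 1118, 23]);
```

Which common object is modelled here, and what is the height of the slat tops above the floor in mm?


A bed frame. The slat-top height is 442 mm.

Four posts, four rails, and a row of slats — a bed frame. Slats sit on the rails at z = 239 + 180 = 419; with slat thickness 23, the top is 442 mm.


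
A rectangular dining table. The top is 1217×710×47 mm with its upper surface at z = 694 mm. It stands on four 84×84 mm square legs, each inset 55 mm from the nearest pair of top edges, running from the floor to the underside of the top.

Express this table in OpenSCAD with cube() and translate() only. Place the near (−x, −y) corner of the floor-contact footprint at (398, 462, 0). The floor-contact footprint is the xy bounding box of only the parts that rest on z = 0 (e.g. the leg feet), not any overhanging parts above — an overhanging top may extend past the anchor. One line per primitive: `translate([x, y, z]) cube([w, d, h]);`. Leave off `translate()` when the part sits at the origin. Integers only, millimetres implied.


// leg_h = 694 - 47 = 647
translate([343, 407, 647]) cube([1217, 710, 47]);
translate([398, 462, 0]) cube([84, 84, 647]);
translate([1421, 462, 0]) cube([84, 84, 647]);
translate([398, 978, 0]) cube([84, 84, 647]);
translate([1421, 978, 0]) cube([84, 84, 647]);


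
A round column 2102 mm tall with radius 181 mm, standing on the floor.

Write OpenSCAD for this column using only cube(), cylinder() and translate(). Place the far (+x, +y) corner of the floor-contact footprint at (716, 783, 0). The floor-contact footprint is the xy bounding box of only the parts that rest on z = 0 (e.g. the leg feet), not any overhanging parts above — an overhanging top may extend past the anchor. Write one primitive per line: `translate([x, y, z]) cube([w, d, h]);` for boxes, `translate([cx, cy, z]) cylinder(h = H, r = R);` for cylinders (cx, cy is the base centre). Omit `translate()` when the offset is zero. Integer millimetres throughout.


translate([535, 602, 0]) cylinder(h = 2102, r = 181);


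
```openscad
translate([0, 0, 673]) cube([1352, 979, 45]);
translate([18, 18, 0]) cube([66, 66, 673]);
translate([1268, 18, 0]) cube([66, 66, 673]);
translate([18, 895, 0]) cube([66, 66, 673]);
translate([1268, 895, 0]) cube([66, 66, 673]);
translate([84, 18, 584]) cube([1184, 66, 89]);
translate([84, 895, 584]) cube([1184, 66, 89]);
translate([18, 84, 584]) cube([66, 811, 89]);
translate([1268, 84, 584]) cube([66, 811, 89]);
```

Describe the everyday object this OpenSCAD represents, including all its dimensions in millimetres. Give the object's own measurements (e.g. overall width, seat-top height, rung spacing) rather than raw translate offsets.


A table: top 1352 mm (x) × 979 mm (y), 45 mm thick, upper face at z = 718 mm, on four 66×66 mm square legs, each inset 18 mm from the nearest pair of top edges from z = 0 to the bottom of the top. Four apron rails, 66 mm thick and 89 mm tall, run between adjacent legs with their top edges flush with the underside of the top and their outer faces flush with the legs' outer faces.


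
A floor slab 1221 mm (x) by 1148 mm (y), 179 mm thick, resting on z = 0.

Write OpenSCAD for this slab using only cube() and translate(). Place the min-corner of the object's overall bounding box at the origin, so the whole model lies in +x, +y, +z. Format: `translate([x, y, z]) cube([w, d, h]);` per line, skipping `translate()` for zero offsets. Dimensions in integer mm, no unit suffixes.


cube([1221, 1148, 179]);


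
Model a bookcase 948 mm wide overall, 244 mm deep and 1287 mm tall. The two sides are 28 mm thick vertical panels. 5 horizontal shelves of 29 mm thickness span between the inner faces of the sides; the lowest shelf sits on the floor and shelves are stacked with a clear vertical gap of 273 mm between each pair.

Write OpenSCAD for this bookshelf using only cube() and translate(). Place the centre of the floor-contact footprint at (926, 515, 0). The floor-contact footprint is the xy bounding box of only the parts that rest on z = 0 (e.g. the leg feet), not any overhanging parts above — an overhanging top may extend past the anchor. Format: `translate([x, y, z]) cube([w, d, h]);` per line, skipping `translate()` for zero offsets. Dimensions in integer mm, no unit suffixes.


translate([452, 393, 0]) cube([28, 244, 1287]);
translate([1372, 393, 0]) cube([28, 244, 1287]);
translate([480, 393, 0]) cube([892, 244, 29]);
translate([480, 393, 302]) cube([892, 244, 29]);
translate([480, 393, 604]) cube([892, 244, 29]);
translate([480, 393, 906]) cube([892, 244, 29]);
translate([480, 393, 1208]) cube([892, 244, 29]);


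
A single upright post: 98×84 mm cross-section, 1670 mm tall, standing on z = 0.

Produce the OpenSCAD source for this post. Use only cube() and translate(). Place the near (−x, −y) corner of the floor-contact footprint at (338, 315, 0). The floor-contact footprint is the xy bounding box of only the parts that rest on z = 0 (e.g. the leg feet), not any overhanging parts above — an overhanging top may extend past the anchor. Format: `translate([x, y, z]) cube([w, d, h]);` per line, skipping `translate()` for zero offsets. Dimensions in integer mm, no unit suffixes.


translate([338, 315, 0]) cube([98, 84, 1670]);


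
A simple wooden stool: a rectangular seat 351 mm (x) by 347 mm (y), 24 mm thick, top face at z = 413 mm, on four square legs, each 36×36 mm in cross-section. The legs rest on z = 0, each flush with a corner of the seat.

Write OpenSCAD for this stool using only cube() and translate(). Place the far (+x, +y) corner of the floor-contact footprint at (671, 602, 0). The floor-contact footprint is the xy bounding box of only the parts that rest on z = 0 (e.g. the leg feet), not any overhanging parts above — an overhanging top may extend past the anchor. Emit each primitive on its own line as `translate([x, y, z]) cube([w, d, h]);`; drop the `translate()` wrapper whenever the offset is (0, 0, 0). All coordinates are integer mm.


translate([320, 255, 389]) cube([351, 347, 24]);
translate([320, 255, 0]) cube([36, 36, 389]);
translate([635, 255, 0]) cube([36, 36, 389]);
translate([320, 566, 0]) cube([36, 36, 389]);
translate([635, 566, 0]) cube([36, 36, 389]);


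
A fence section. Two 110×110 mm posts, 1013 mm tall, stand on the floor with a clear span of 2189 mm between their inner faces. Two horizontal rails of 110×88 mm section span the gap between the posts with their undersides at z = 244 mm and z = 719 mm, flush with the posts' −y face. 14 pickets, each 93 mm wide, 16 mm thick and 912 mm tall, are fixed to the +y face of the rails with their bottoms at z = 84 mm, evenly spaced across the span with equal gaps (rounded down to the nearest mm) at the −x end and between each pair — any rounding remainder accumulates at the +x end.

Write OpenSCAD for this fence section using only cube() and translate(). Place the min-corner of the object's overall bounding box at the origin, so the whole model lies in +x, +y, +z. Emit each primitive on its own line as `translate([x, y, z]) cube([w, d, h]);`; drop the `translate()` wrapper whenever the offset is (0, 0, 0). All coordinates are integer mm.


cube([110, 110, 1013]);
translate([2299, 0, 0]) cube([110, 110, 1013]);
translate([110, 0, 244]) cube([2189, 110, 88]);
translate([110, 0, 719]) cube([2189, 110, 88]);
translate([169, 110, 84]) cube([93, 16, 912]);
translate([321, 110, 84]) cube([93, 16, 912]);
translate([473, 110, 84]) cube([93, 16, 912]);
translate([625, 110, 84]) cube([93, 16, 912]);
translate([777, 110, 84]) cube([93, 16, 912]);
translate([929, 110, 84]) cube([93, 16, 912]);
translate([1081, 110, 84]) cube([93, 16, 912]);
translate([1233, 110, 84]) cube([93, 16, 912]);
translate([1385, 110, 84]) cube([93, 16, 912]);
translate([1537, 110, 84]) cube([93, 16, 912]);
translate([1689, 110, 84]) cube([93, 16, 912]);
translate([1841, 110, 84]) cube([93, 16, 912]);
translate([1993, 110, 84]) cube([93, 16, 912]);
translate([2145, 110, 84]) cube([93, 16, 912]);


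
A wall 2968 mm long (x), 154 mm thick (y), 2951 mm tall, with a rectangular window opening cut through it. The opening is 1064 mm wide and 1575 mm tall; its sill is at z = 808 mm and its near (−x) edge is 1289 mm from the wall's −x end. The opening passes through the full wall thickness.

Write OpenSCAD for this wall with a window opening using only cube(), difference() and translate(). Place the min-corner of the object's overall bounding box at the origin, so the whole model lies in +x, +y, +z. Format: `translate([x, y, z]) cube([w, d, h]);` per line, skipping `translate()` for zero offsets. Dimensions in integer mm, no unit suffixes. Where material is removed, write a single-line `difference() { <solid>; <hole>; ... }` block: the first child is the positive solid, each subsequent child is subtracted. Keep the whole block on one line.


difference() { cube([2968, 154, 2951]); translate([1289, 0, 808]) cube([1064, 154, 1575]); }


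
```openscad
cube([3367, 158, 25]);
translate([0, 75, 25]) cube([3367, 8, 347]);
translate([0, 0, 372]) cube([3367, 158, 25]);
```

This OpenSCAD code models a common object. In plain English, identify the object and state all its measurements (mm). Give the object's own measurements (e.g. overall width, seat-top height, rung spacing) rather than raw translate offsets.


An I-beam lying along x, 3367 mm long. Overall section height 397 mm. Two flanges 158 mm wide (y) and 25 mm thick, one on the floor and one at the top; a web 8 mm thick runs between them, centred on the flange width.


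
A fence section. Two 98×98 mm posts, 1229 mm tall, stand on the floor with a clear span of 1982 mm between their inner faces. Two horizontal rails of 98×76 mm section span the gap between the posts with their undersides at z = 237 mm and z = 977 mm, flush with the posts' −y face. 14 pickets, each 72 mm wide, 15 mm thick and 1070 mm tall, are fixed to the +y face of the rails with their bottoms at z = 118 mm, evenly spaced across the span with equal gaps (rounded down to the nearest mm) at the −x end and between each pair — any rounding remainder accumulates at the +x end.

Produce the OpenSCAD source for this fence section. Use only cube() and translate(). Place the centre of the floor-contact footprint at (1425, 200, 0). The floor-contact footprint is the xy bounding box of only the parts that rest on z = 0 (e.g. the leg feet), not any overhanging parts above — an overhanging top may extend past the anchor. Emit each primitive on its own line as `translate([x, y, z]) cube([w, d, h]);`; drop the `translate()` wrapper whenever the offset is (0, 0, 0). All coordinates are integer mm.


translate([336, 151, 0]) cube([98, 98, 1229]);
translate([2416, 151, 0]) cube([98, 98, 1229]);
translate([434, 151, 237]) cube([1982, 98, 76]);
translate([434, 151, 977]) cube([1982, 98, 76]);
translate([498, 249, 118]) cube([72, 15, 1070]);
translate([634, 249, 118]) cube([72, 15, 1070]);
translate([770, 249, 118]) cube([72, 15, 1070]);
translate([906, 249, 118]) cube([72, 15, 1070]);
translate([1042, 249, 118]) cube([72, 15, 1070]);
translate([1178, 249, 118]) cube([72, 15, 1070]);
translate([1314, 249, 118]) cube([72, 15, 1070]);
translate([1450, 249, 118]) cube([72, 15, 1070]);
translate([1586, 249, 118]) cube([72, 15, 1070]);
translate([1722, 249, 118]) cube([72, 15, 1070]);
translate([1858, 249, 118]) cube([72, 15, 1070]);
translate([1994, 249, 118]) cube([72, 15, 1070]);
translate([2130, 249, 118]) cube([72, 15, 1070]);
translate([2266, 249, 118]) cube([72, 15, 1070]);


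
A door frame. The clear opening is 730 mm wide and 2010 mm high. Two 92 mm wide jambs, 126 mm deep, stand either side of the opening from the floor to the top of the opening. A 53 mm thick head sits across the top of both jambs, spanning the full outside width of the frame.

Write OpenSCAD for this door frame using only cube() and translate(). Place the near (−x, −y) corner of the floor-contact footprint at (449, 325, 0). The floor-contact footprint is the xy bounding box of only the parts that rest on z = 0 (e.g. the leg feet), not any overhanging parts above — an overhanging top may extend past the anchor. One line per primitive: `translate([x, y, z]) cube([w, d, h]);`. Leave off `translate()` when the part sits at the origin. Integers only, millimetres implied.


translate([449, 325, 0]) cube([92, 126, 2010]);
translate([1271, 325, 0]) cube([92, 126, 2010]);
translate([449, 325, 2010]) cube([914, 126, 53]);


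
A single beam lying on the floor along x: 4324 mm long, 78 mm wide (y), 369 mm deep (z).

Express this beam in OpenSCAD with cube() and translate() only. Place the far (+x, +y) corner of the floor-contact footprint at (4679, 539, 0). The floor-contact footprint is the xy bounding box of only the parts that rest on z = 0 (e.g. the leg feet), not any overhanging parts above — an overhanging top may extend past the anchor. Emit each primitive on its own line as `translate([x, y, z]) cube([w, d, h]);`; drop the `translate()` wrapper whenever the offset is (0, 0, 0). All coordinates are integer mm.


translate([355, 461, 0]) cube([4324, 78, 369]);


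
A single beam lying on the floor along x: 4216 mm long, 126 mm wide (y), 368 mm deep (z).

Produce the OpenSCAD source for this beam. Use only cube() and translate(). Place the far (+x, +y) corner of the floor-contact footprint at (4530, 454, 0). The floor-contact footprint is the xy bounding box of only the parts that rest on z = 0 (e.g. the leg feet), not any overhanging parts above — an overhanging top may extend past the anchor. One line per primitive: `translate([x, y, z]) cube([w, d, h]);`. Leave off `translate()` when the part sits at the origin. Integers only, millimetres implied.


translate([314, 328, 0]) cube([4216, 126, 368]);


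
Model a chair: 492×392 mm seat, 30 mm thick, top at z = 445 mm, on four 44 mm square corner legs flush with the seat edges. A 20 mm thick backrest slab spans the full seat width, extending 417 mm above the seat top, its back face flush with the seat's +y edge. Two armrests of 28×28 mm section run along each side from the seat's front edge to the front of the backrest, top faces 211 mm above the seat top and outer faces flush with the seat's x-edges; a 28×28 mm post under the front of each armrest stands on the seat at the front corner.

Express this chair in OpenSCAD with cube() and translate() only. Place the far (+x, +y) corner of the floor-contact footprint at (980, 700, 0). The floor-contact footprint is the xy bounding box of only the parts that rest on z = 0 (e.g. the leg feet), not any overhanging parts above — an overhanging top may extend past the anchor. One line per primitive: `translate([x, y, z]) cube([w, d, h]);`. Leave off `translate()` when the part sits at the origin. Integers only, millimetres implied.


// leg_h = 445 - 30 = 415
// arm post h = 211 - 28 = 183
translate([488, 308, 415]) cube([492, 392, 30]);
translate([488, 308, 0]) cube([44, 44, 415]);
translate([936, 308, 0]) cube([44, 44, 415]);
translate([488, 656, 0]) cube([44, 44, 415]);
translate([936, 656, 0]) cube([44, 44, 415]);
translate([488, 680, 445]) cube([492, 20, 417]);
translate([488, 308, 628]) cube([28, 372, 28]);
translate([952, 308, 628]) cube([28, 372, 28]);
translate([488, 308, 445]) cube([28, 28, 183]);
translate([952, 308, 445]) cube([28, 28, 183]);
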